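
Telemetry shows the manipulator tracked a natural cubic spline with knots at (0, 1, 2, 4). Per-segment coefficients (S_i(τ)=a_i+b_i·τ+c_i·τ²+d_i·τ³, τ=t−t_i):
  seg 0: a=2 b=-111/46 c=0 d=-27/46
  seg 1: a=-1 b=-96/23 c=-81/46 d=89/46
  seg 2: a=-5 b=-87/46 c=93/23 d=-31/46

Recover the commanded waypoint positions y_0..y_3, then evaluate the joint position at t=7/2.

y_0 = S_0(0) = a_0 = 2
y_1 = S_1(0) = a_1 = -1
y_2 = S_2(0) = a_2 = -5
y_3 = S_2(2) = 2
t_q=7/2 is in segment 2 (τ=3/2); S_2(τ)=-373/368

y_0=2 y_1=-1 y_2=-5 y_3=2
S(7/2) = -373/368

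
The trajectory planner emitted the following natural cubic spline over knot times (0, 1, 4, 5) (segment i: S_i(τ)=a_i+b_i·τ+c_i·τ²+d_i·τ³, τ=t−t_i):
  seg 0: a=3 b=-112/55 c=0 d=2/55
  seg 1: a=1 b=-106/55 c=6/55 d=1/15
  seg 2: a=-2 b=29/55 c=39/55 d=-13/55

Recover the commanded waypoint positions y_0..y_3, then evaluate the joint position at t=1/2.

y_0=3 y_1=1 y_2=-2 y_3=-1
S(1/2) = 437/220

y_0 = S_0(0) = a_0 = 3
y_1 = S_1(0) = a_1 = 1
y_2 = S_2(0) = a_2 = -2
y_3 = S_2(1) = -1
t_q=1/2 is in segment 0 (τ=1/2); S_0(τ)=437/220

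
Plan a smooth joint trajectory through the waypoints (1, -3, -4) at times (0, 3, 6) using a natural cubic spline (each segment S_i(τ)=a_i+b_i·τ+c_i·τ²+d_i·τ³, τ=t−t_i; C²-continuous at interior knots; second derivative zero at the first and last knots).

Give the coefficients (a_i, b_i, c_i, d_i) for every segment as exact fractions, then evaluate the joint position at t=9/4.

Δ: Δ0=-4/3, Δ1=-1/3
row 1: diag=12, rhs=6; c'=1/4, d'=1/2
back: M1=1/2
M: M0=0, M1=1/2, M2=0
seg 0: a=1, c=M0/2=0, d=(M1−M0)/(6·3)=1/36, b=Δ0−h0·(2M0+M1)/6=-19/12
seg 1: a=-3, c=M1/2=1/4, d=(M2−M1)/(6·3)=-1/36, b=Δ1−h1·(2M1+M2)/6=-5/6
t_q=9/4 → seg 0, τ=9/4; S=1+-19/12·τ+0·τ²+1/36·τ³=-575/256

  seg 0: a=1 b=-19/12 c=0 d=1/36
  seg 1: a=-3 b=-5/6 c=1/4 d=-1/36
S(9/4) = -575/256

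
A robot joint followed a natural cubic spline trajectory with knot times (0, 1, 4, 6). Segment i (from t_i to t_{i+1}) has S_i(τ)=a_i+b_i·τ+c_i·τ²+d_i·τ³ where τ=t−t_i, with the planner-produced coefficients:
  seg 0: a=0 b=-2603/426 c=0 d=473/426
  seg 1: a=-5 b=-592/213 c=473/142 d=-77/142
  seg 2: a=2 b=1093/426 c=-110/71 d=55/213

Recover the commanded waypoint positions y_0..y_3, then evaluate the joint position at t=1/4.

y_0=0 y_1=-5 y_2=2 y_3=3
S(1/4) = -13725/9088

y_0 = S_0(0) = a_0 = 0
y_1 = S_1(0) = a_1 = -5
y_2 = S_2(0) = a_2 = 2
y_3 = S_2(2) = 3
t_q=1/4 is in segment 0 (τ=1/4); S_0(τ)=-13725/9088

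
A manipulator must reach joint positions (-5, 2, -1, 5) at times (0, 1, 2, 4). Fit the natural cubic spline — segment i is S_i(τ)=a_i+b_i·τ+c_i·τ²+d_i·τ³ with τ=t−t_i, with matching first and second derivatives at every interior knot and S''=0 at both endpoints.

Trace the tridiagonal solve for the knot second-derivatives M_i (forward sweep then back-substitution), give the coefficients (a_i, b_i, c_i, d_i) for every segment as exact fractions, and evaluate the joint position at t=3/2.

Δ: Δ0=7, Δ1=-3, Δ2=3
row 1: diag=4, rhs=-60; c'=1/4, d'=-15
row 2: denom=6−1·1/4=23/4; d'=(36−1·-15)/(23/4)=204/23
back: M2=204/23
back: M1=-15−1/4·204/23=-396/23
M: M0=0, M1=-396/23, M2=204/23, M3=0
seg 0: a=-5, c=M0/2=0, d=(M1−M0)/(6·1)=-66/23, b=Δ0−h0·(2M0+M1)/6=227/23
seg 1: a=2, c=M1/2=-198/23, d=(M2−M1)/(6·1)=100/23, b=Δ1−h1·(2M1+M2)/6=29/23
seg 2: a=-1, c=M2/2=102/23, d=(M3−M2)/(6·2)=-17/23, b=Δ2−h2·(2M2+M3)/6=-67/23
t_q=3/2 → seg 1, τ=1/2; S=2+29/23·τ+-198/23·τ²+100/23·τ³=47/46

  seg 0: a=-5 b=227/23 c=0 d=-66/23
  seg 1: a=2 b=29/23 c=-198/23 d=100/23
  seg 2: a=-1 b=-67/23 c=102/23 d=-17/23
S(3/2) = 47/46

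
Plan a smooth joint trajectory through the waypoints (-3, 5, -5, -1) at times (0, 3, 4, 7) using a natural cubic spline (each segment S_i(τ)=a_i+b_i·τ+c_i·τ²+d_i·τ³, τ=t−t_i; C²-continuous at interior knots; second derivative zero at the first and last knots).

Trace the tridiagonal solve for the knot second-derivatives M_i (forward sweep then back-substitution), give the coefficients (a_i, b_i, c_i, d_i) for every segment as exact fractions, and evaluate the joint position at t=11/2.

Δ: Δ0=8/3, Δ1=-10, Δ2=4/3
row 1: diag=8, rhs=-76; c'=1/8, d'=-19/2
row 2: denom=8−1·1/8=63/8; d'=(68−1·-19/2)/(63/8)=620/63
back: M2=620/63
back: M1=-19/2−1/8·620/63=-676/63
M: M0=0, M1=-676/63, M2=620/63, M3=0
seg 0: a=-3, c=M0/2=0, d=(M1−M0)/(6·3)=-338/567, b=Δ0−h0·(2M0+M1)/6=506/63
seg 1: a=5, c=M1/2=-338/63, d=(M2−M1)/(6·1)=24/7, b=Δ1−h1·(2M1+M2)/6=-508/63
seg 2: a=-5, c=M2/2=310/63, d=(M3−M2)/(6·3)=-310/567, b=Δ2−h2·(2M2+M3)/6=-536/63
t_q=11/2 → seg 2, τ=3/2; S=-5+-536/63·τ+310/63·τ²+-310/567·τ³=-239/28

  seg 0: a=-3 b=506/63 c=0 d=-338/567
  seg 1: a=5 b=-508/63 c=-338/63 d=24/7
  seg 2: a=-5 b=-536/63 c=310/63 d=-310/567
S(11/2) = -239/28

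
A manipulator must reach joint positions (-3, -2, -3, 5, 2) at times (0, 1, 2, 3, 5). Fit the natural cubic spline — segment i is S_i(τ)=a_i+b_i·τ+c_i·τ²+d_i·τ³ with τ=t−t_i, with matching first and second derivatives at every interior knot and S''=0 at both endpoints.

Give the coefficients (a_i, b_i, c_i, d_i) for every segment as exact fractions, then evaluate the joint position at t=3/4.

  seg 0: a=-3 b=391/172 c=0 d=-219/172
  seg 1: a=-2 b=-133/86 c=-657/172 d=751/172
  seg 2: a=-3 b=673/172 c=399/43 d=-893/172
  seg 3: a=5 b=593/86 c=-1083/172 d=361/344
S(3/4) = -20169/11008

Δ: Δ0=1, Δ1=-1, Δ2=8, Δ3=-3/2
row 1: diag=4, rhs=-12; c'=1/4, d'=-3
row 2: denom=4−1·1/4=15/4; d'=(54−1·-3)/(15/4)=76/5
row 3: denom=6−1·4/15=86/15; d'=(-57−1·76/5)/(86/15)=-1083/86
back: M3=-1083/86
back: M2=76/5−4/15·-1083/86=798/43
back: M1=-3−1/4·798/43=-657/86
M: M0=0, M1=-657/86, M2=798/43, M3=-1083/86, M4=0
seg 0: a=-3, c=M0/2=0, d=(M1−M0)/(6·1)=-219/172, b=Δ0−h0·(2M0+M1)/6=391/172
seg 1: a=-2, c=M1/2=-657/172, d=(M2−M1)/(6·1)=751/172, b=Δ1−h1·(2M1+M2)/6=-133/86
seg 2: a=-3, c=M2/2=399/43, d=(M3−M2)/(6·1)=-893/172, b=Δ2−h2·(2M2+M3)/6=673/172
seg 3: a=5, c=M3/2=-1083/172, d=(M4−M3)/(6·2)=361/344, b=Δ3−h3·(2M3+M4)/6=593/86
t_q=3/4 → seg 0, τ=3/4; S=-3+391/172·τ+0·τ²+-219/172·τ³=-20169/11008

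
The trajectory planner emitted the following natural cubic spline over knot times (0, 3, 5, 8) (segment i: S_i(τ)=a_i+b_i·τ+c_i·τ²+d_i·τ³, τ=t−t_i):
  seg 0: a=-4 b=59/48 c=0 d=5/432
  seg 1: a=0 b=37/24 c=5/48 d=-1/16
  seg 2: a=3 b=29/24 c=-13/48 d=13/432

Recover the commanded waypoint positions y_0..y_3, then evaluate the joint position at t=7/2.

y_0 = S_0(0) = a_0 = -4
y_1 = S_1(0) = a_1 = 0
y_2 = S_2(0) = a_2 = 3
y_3 = S_2(3) = 5
t_q=7/2 is in segment 1 (τ=1/2); S_1(τ)=101/128

y_0=-4 y_1=0 y_2=3 y_3=5
S(7/2) = 101/128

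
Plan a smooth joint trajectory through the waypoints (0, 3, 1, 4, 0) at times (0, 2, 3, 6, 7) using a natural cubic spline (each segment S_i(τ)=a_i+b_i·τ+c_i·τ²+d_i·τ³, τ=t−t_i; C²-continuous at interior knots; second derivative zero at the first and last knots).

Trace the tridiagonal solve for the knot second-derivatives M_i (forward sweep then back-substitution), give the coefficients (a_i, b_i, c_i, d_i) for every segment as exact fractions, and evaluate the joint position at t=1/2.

  seg 0: a=0 b=473/161 c=0 d=-463/1288
  seg 1: a=3 b=-443/322 c=-1389/644 d=141/92
  seg 2: a=1 b=-703/644 c=393/161 d=-1123/1932
  seg 3: a=4 b=-689/322 c=-1797/644 d=599/644
S(1/2) = 14673/10304

Δ: Δ0=3/2, Δ1=-2, Δ2=1, Δ3=-4
row 1: diag=6, rhs=-21; c'=1/6, d'=-7/2
row 2: denom=8−1·1/6=47/6; d'=(18−1·-7/2)/(47/6)=129/47
row 3: denom=8−3·18/47=322/47; d'=(-30−3·129/47)/(322/47)=-1797/322
back: M3=-1797/322
back: M2=129/47−18/47·-1797/322=786/161
back: M1=-7/2−1/6·786/161=-1389/322
M: M0=0, M1=-1389/322, M2=786/161, M3=-1797/322, M4=0
seg 0: a=0, c=M0/2=0, d=(M1−M0)/(6·2)=-463/1288, b=Δ0−h0·(2M0+M1)/6=473/161
seg 1: a=3, c=M1/2=-1389/644, d=(M2−M1)/(6·1)=141/92, b=Δ1−h1·(2M1+M2)/6=-443/322
seg 2: a=1, c=M2/2=393/161, d=(M3−M2)/(6·3)=-1123/1932, b=Δ2−h2·(2M2+M3)/6=-703/644
seg 3: a=4, c=M3/2=-1797/644, d=(M4−M3)/(6·1)=599/644, b=Δ3−h3·(2M3+M4)/6=-689/322
t_q=1/2 → seg 0, τ=1/2; S=0+473/161·τ+0·τ²+-463/1288·τ³=14673/10304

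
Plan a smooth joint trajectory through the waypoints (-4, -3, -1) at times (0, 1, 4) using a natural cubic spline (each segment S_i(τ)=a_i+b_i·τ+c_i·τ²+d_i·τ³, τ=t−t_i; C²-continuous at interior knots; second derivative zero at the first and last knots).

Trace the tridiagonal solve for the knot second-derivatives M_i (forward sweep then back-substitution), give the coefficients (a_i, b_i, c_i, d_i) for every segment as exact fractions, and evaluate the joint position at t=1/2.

  seg 0: a=-4 b=25/24 c=0 d=-1/24
  seg 1: a=-3 b=11/12 c=-1/8 d=1/72
S(1/2) = -223/64

Δ: Δ0=1, Δ1=2/3
row 1: diag=8, rhs=-2; c'=3/8, d'=-1/4
back: M1=-1/4
M: M0=0, M1=-1/4, M2=0
seg 0: a=-4, c=M0/2=0, d=(M1−M0)/(6·1)=-1/24, b=Δ0−h0·(2M0+M1)/6=25/24
seg 1: a=-3, c=M1/2=-1/8, d=(M2−M1)/(6·3)=1/72, b=Δ1−h1·(2M1+M2)/6=11/12
t_q=1/2 → seg 0, τ=1/2; S=-4+25/24·τ+0·τ²+-1/24·τ³=-223/64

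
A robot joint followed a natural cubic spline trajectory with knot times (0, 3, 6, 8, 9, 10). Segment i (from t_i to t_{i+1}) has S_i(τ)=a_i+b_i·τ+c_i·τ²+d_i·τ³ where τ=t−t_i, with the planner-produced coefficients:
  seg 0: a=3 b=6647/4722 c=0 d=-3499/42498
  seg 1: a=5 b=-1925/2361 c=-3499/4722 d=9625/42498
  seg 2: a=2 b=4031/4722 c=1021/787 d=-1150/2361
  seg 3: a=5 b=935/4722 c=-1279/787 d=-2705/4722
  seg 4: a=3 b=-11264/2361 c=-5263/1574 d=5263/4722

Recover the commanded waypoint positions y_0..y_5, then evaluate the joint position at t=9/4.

y_0=3 y_1=5 y_2=2 y_3=5 y_4=3 y_5=-4
S(9/4) = 526791/100736

y_0 = S_0(0) = a_0 = 3
y_1 = S_1(0) = a_1 = 5
y_2 = S_2(0) = a_2 = 2
y_3 = S_3(0) = a_3 = 5
y_4 = S_4(0) = a_4 = 3
y_5 = S_4(1) = -4
t_q=9/4 is in segment 0 (τ=9/4); S_0(τ)=526791/100736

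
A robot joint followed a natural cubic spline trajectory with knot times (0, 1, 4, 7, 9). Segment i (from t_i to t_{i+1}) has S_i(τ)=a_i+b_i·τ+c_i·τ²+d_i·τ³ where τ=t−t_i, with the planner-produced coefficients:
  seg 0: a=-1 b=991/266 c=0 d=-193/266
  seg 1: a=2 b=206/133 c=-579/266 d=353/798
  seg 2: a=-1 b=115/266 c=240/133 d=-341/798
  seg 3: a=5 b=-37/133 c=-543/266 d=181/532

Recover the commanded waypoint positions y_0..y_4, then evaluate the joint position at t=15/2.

y_0=-1 y_1=2 y_2=-1 y_3=5 y_4=-1
S(15/2) = 2671/608

y_0 = S_0(0) = a_0 = -1
y_1 = S_1(0) = a_1 = 2
y_2 = S_2(0) = a_2 = -1
y_3 = S_3(0) = a_3 = 5
y_4 = S_3(2) = -1
t_q=15/2 is in segment 3 (τ=1/2); S_3(τ)=2671/608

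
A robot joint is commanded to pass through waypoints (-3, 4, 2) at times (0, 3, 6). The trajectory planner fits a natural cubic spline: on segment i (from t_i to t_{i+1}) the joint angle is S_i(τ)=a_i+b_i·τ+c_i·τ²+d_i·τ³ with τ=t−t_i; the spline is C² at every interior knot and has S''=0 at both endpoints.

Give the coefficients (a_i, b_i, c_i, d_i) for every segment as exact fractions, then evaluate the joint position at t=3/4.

  seg 0: a=-3 b=37/12 c=0 d=-1/12
  seg 1: a=4 b=5/6 c=-3/4 d=1/12
S(3/4) = -185/256

Δ: Δ0=7/3, Δ1=-2/3
row 1: diag=12, rhs=-18; c'=1/4, d'=-3/2
back: M1=-3/2
M: M0=0, M1=-3/2, M2=0
seg 0: a=-3, c=M0/2=0, d=(M1−M0)/(6·3)=-1/12, b=Δ0−h0·(2M0+M1)/6=37/12
seg 1: a=4, c=M1/2=-3/4, d=(M2−M1)/(6·3)=1/12, b=Δ1−h1·(2M1+M2)/6=5/6
t_q=3/4 → seg 0, τ=3/4; S=-3+37/12·τ+0·τ²+-1/12·τ³=-185/256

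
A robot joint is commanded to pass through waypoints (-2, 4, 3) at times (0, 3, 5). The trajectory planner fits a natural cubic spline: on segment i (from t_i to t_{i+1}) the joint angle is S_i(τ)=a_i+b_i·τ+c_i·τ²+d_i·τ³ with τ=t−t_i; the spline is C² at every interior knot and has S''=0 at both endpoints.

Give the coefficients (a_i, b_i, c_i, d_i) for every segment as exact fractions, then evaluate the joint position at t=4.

Δ: Δ0=2, Δ1=-1/2
row 1: diag=10, rhs=-15; c'=1/5, d'=-3/2
back: M1=-3/2
M: M0=0, M1=-3/2, M2=0
seg 0: a=-2, c=M0/2=0, d=(M1−M0)/(6·3)=-1/12, b=Δ0−h0·(2M0+M1)/6=11/4
seg 1: a=4, c=M1/2=-3/4, d=(M2−M1)/(6·2)=1/8, b=Δ1−h1·(2M1+M2)/6=1/2
t_q=4 → seg 1, τ=1; S=4+1/2·τ+-3/4·τ²+1/8·τ³=31/8

  seg 0: a=-2 b=11/4 c=0 d=-1/12
  seg 1: a=4 b=1/2 c=-3/4 d=1/8
S(4) = 31/8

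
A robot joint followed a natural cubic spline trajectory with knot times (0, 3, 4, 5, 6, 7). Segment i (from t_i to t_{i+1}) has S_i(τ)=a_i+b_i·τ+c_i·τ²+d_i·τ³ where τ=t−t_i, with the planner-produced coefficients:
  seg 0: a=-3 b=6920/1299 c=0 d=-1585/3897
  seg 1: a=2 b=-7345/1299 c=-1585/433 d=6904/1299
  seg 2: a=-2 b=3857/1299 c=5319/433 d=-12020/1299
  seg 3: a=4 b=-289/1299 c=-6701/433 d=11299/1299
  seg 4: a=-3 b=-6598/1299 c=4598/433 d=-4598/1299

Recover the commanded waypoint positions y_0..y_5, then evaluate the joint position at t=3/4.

y_0=-3 y_1=2 y_2=-2 y_3=4 y_4=-3 y_5=-1
S(3/4) = 22829/27712

y_0 = S_0(0) = a_0 = -3
y_1 = S_1(0) = a_1 = 2
y_2 = S_2(0) = a_2 = -2
y_3 = S_3(0) = a_3 = 4
y_4 = S_4(0) = a_4 = -3
y_5 = S_4(1) = -1
t_q=3/4 is in segment 0 (τ=3/4); S_0(τ)=22829/27712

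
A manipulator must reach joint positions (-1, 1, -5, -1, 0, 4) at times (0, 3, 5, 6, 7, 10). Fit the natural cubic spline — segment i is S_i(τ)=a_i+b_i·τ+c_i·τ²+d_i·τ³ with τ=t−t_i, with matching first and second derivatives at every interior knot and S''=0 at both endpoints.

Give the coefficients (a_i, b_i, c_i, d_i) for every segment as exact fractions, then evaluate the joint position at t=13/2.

  seg 0: a=-1 b=2255/828 c=0 d=-1703/7452
  seg 1: a=1 b=-1427/414 c=-1703/828 d=236/207
  seg 2: a=-5 b=277/138 c=3961/828 d=-2311/828
  seg 3: a=-1 b=2651/828 c=-743/207 d=383/276
  seg 4: a=0 b=77/414 c=475/828 d=-475/7452
S(13/2) = -815/6624

Δ: Δ0=2/3, Δ1=-3, Δ2=4, Δ3=1, Δ4=4/3
row 1: diag=10, rhs=-22; c'=1/5, d'=-11/5
row 2: denom=6−2·1/5=28/5; d'=(42−2·-11/5)/(28/5)=58/7
row 3: denom=4−1·5/28=107/28; d'=(-18−1·58/7)/(107/28)=-736/107
row 4: denom=8−1·28/107=828/107; d'=(2−1·-736/107)/(828/107)=475/414
back: M4=475/414
back: M3=-736/107−28/107·475/414=-1486/207
back: M2=58/7−5/28·-1486/207=3961/414
back: M1=-11/5−1/5·3961/414=-1703/414
M: M0=0, M1=-1703/414, M2=3961/414, M3=-1486/207, M4=475/414, M5=0
seg 0: a=-1, c=M0/2=0, d=(M1−M0)/(6·3)=-1703/7452, b=Δ0−h0·(2M0+M1)/6=2255/828
seg 1: a=1, c=M1/2=-1703/828, d=(M2−M1)/(6·2)=236/207, b=Δ1−h1·(2M1+M2)/6=-1427/414
seg 2: a=-5, c=M2/2=3961/828, d=(M3−M2)/(6·1)=-2311/828, b=Δ2−h2·(2M2+M3)/6=277/138
seg 3: a=-1, c=M3/2=-743/207, d=(M4−M3)/(6·1)=383/276, b=Δ3−h3·(2M3+M4)/6=2651/828
seg 4: a=0, c=M4/2=475/828, d=(M5−M4)/(6·3)=-475/7452, b=Δ4−h4·(2M4+M5)/6=77/414
t_q=13/2 → seg 3, τ=1/2; S=-1+2651/828·τ+-743/207·τ²+383/276·τ³=-815/6624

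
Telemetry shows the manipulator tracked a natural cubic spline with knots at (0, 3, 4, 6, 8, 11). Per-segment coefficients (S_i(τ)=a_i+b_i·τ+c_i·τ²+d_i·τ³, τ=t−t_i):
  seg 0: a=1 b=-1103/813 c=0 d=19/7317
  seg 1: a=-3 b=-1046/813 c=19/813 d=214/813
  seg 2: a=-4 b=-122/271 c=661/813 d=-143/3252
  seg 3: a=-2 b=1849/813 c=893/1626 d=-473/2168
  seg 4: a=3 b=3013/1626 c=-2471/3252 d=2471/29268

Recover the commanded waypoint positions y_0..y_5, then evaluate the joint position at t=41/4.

y_0=1 y_1=-3 y_2=-4 y_3=-2 y_4=3 y_5=4
S(41/4) = 297225/69376

y_0 = S_0(0) = a_0 = 1
y_1 = S_1(0) = a_1 = -3
y_2 = S_2(0) = a_2 = -4
y_3 = S_3(0) = a_3 = -2
y_4 = S_4(0) = a_4 = 3
y_5 = S_4(3) = 4
t_q=41/4 is in segment 4 (τ=9/4); S_4(τ)=297225/69376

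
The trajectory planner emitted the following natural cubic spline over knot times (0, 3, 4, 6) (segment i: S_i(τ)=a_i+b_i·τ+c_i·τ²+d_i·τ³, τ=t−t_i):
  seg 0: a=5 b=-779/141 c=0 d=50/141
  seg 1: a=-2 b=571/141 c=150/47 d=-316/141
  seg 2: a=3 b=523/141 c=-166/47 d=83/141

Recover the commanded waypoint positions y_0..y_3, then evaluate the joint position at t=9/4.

y_0 = S_0(0) = a_0 = 5
y_1 = S_1(0) = a_1 = -2
y_2 = S_2(0) = a_2 = 3
y_3 = S_2(2) = 1
t_q=9/4 is in segment 0 (τ=9/4); S_0(τ)=-5101/1504

y_0=5 y_1=-2 y_2=3 y_3=1
S(9/4) = -5101/1504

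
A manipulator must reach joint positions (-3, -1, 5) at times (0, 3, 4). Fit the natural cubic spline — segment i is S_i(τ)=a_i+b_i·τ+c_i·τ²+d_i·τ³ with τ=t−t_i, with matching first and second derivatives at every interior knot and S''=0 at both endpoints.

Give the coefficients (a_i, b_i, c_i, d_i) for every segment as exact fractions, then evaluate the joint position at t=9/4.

Δ: Δ0=2/3, Δ1=6
row 1: diag=8, rhs=32; c'=1/8, d'=4
back: M1=4
M: M0=0, M1=4, M2=0
seg 0: a=-3, c=M0/2=0, d=(M1−M0)/(6·3)=2/9, b=Δ0−h0·(2M0+M1)/6=-4/3
seg 1: a=-1, c=M1/2=2, d=(M2−M1)/(6·1)=-2/3, b=Δ1−h1·(2M1+M2)/6=14/3
t_q=9/4 → seg 0, τ=9/4; S=-3+-4/3·τ+0·τ²+2/9·τ³=-111/32

  seg 0: a=-3 b=-4/3 c=0 d=2/9
  seg 1: a=-1 b=14/3 c=2 d=-2/3
S(9/4) = -111/32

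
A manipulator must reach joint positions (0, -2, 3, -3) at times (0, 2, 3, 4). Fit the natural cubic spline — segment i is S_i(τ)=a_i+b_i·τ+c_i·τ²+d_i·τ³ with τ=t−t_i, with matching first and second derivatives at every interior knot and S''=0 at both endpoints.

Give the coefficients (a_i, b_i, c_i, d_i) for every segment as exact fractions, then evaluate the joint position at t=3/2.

  seg 0: a=0 b=-93/23 c=0 d=35/46
  seg 1: a=-2 b=117/23 c=105/23 d=-107/23
  seg 2: a=3 b=6/23 c=-216/23 d=72/23
S(3/2) = -1287/368

Δ: Δ0=-1, Δ1=5, Δ2=-6
row 1: diag=6, rhs=36; c'=1/6, d'=6
row 2: denom=4−1·1/6=23/6; d'=(-66−1·6)/(23/6)=-432/23
back: M2=-432/23
back: M1=6−1/6·-432/23=210/23
M: M0=0, M1=210/23, M2=-432/23, M3=0
seg 0: a=0, c=M0/2=0, d=(M1−M0)/(6·2)=35/46, b=Δ0−h0·(2M0+M1)/6=-93/23
seg 1: a=-2, c=M1/2=105/23, d=(M2−M1)/(6·1)=-107/23, b=Δ1−h1·(2M1+M2)/6=117/23
seg 2: a=3, c=M2/2=-216/23, d=(M3−M2)/(6·1)=72/23, b=Δ2−h2·(2M2+M3)/6=6/23
t_q=3/2 → seg 0, τ=3/2; S=0+-93/23·τ+0·τ²+35/46·τ³=-1287/368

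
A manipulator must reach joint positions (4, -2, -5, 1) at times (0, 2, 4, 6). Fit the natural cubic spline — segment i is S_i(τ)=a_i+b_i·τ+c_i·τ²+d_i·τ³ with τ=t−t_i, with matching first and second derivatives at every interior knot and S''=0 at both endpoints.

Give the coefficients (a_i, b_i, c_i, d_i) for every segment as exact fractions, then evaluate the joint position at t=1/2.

  seg 0: a=4 b=-31/10 c=0 d=1/40
  seg 1: a=-2 b=-14/5 c=3/20 d=1/4
  seg 2: a=-5 b=4/5 c=33/20 d=-11/40
S(1/2) = 157/64

Δ: Δ0=-3, Δ1=-3/2, Δ2=3
row 1: diag=8, rhs=9; c'=1/4, d'=9/8
row 2: denom=8−2·1/4=15/2; d'=(27−2·9/8)/(15/2)=33/10
back: M2=33/10
back: M1=9/8−1/4·33/10=3/10
M: M0=0, M1=3/10, M2=33/10, M3=0
seg 0: a=4, c=M0/2=0, d=(M1−M0)/(6·2)=1/40, b=Δ0−h0·(2M0+M1)/6=-31/10
seg 1: a=-2, c=M1/2=3/20, d=(M2−M1)/(6·2)=1/4, b=Δ1−h1·(2M1+M2)/6=-14/5
seg 2: a=-5, c=M2/2=33/20, d=(M3−M2)/(6·2)=-11/40, b=Δ2−h2·(2M2+M3)/6=4/5
t_q=1/2 → seg 0, τ=1/2; S=4+-31/10·τ+0·τ²+1/40·τ³=157/64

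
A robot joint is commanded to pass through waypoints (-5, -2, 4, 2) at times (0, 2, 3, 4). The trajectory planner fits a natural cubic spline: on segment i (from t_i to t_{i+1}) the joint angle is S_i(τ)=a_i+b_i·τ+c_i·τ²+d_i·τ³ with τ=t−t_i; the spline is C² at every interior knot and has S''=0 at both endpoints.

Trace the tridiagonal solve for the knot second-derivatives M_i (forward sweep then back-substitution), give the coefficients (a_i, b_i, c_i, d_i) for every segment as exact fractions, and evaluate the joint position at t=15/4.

Δ: Δ0=3/2, Δ1=6, Δ2=-2
row 1: diag=6, rhs=27; c'=1/6, d'=9/2
row 2: denom=4−1·1/6=23/6; d'=(-48−1·9/2)/(23/6)=-315/23
back: M2=-315/23
back: M1=9/2−1/6·-315/23=156/23
M: M0=0, M1=156/23, M2=-315/23, M3=0
seg 0: a=-5, c=M0/2=0, d=(M1−M0)/(6·2)=13/23, b=Δ0−h0·(2M0+M1)/6=-35/46
seg 1: a=-2, c=M1/2=78/23, d=(M2−M1)/(6·1)=-157/46, b=Δ1−h1·(2M1+M2)/6=277/46
seg 2: a=4, c=M2/2=-315/46, d=(M3−M2)/(6·1)=105/46, b=Δ2−h2·(2M2+M3)/6=59/23
t_q=15/4 → seg 2, τ=3/4; S=4+59/23·τ+-315/46·τ²+105/46·τ³=8935/2944

  seg 0: a=-5 b=-35/46 c=0 d=13/23
  seg 1: a=-2 b=277/46 c=78/23 d=-157/46
  seg 2: a=4 b=59/23 c=-315/46 d=105/46
S(15/4) = 8935/2944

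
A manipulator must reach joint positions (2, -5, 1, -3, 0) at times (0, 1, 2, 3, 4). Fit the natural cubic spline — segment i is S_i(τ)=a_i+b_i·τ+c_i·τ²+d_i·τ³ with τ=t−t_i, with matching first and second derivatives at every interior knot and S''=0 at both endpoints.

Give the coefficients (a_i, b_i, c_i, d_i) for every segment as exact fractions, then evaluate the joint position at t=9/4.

Δ: Δ0=-7, Δ1=6, Δ2=-4, Δ3=3
row 1: diag=4, rhs=78; c'=1/4, d'=39/2
row 2: denom=4−1·1/4=15/4; d'=(-60−1·39/2)/(15/4)=-106/5
row 3: denom=4−1·4/15=56/15; d'=(42−1·-106/5)/(56/15)=237/14
back: M3=237/14
back: M2=-106/5−4/15·237/14=-180/7
back: M1=39/2−1/4·-180/7=363/14
M: M0=0, M1=363/14, M2=-180/7, M3=237/14, M4=0
seg 0: a=2, c=M0/2=0, d=(M1−M0)/(6·1)=121/28, b=Δ0−h0·(2M0+M1)/6=-317/28
seg 1: a=-5, c=M1/2=363/28, d=(M2−M1)/(6·1)=-241/28, b=Δ1−h1·(2M1+M2)/6=23/14
seg 2: a=1, c=M2/2=-90/7, d=(M3−M2)/(6·1)=199/28, b=Δ2−h2·(2M2+M3)/6=7/4
seg 3: a=-3, c=M3/2=237/28, d=(M4−M3)/(6·1)=-79/28, b=Δ3−h3·(2M3+M4)/6=-37/14
t_q=9/4 → seg 2, τ=1/4; S=1+7/4·τ+-90/7·τ²+199/28·τ³=1335/1792

  seg 0: a=2 b=-317/28 c=0 d=121/28
  seg 1: a=-5 b=23/14 c=363/28 d=-241/28
  seg 2: a=1 b=7/4 c=-90/7 d=199/28
  seg 3: a=-3 b=-37/14 c=237/28 d=-79/28
S(9/4) = 1335/1792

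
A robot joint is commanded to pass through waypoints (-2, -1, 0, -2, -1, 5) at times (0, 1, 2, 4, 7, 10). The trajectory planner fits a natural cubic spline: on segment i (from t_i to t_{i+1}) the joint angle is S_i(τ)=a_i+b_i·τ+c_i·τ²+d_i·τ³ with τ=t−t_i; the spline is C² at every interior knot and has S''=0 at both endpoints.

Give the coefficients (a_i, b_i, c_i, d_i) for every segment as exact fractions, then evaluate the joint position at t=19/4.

  seg 0: a=-2 b=2117/2361 c=0 d=244/2361
  seg 1: a=-1 b=2849/2361 c=244/787 d=-1220/2361
  seg 2: a=0 b=653/2361 c=-976/787 d=1421/4722
  seg 3: a=-2 b=-2533/2361 c=445/787 d=-685/21249
  seg 4: a=-1 b=3422/2361 c=650/2361 d=-650/21249
S(19/4) = -125929/50368

Δ: Δ0=1, Δ1=1, Δ2=-1, Δ3=1/3, Δ4=2
row 1: diag=4, rhs=0; c'=1/4, d'=0
row 2: denom=6−1·1/4=23/4; d'=(-12−1·0)/(23/4)=-48/23
row 3: denom=10−2·8/23=214/23; d'=(8−2·-48/23)/(214/23)=140/107
row 4: denom=12−3·69/214=2361/214; d'=(10−3·140/107)/(2361/214)=1300/2361
back: M4=1300/2361
back: M3=140/107−69/214·1300/2361=890/787
back: M2=-48/23−8/23·890/787=-1952/787
back: M1=0−1/4·-1952/787=488/787
M: M0=0, M1=488/787, M2=-1952/787, M3=890/787, M4=1300/2361, M5=0
seg 0: a=-2, c=M0/2=0, d=(M1−M0)/(6·1)=244/2361, b=Δ0−h0·(2M0+M1)/6=2117/2361
seg 1: a=-1, c=M1/2=244/787, d=(M2−M1)/(6·1)=-1220/2361, b=Δ1−h1·(2M1+M2)/6=2849/2361
seg 2: a=0, c=M2/2=-976/787, d=(M3−M2)/(6·2)=1421/4722, b=Δ2−h2·(2M2+M3)/6=653/2361
seg 3: a=-2, c=M3/2=445/787, d=(M4−M3)/(6·3)=-685/21249, b=Δ3−h3·(2M3+M4)/6=-2533/2361
seg 4: a=-1, c=M4/2=650/2361, d=(M5−M4)/(6·3)=-650/21249, b=Δ4−h4·(2M4+M5)/6=3422/2361
t_q=19/4 → seg 3, τ=3/4; S=-2+-2533/2361·τ+445/787·τ²+-685/21249·τ³=-125929/50368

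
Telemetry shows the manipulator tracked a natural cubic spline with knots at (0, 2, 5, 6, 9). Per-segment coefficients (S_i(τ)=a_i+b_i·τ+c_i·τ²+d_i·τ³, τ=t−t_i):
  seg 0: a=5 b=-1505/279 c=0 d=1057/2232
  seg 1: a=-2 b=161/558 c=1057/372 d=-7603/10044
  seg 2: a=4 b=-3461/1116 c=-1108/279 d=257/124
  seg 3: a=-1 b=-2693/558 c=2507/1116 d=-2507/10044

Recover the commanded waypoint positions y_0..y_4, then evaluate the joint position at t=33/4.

y_0=5 y_1=-2 y_2=4 y_3=-1 y_4=-2
S(33/4) = -26423/7936

y_0 = S_0(0) = a_0 = 5
y_1 = S_1(0) = a_1 = -2
y_2 = S_2(0) = a_2 = 4
y_3 = S_3(0) = a_3 = -1
y_4 = S_3(3) = -2
t_q=33/4 is in segment 3 (τ=9/4); S_3(τ)=-26423/7936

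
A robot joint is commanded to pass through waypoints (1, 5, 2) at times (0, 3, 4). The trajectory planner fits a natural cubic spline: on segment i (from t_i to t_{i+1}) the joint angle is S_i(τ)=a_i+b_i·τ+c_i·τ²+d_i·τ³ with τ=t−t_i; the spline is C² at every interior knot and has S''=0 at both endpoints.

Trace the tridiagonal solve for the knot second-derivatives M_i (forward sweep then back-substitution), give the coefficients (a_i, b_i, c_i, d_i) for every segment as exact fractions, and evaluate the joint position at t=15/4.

  seg 0: a=1 b=71/24 c=0 d=-13/72
  seg 1: a=5 b=-23/12 c=-13/8 d=13/24
S(15/4) = 1473/512

Δ: Δ0=4/3, Δ1=-3
row 1: diag=8, rhs=-26; c'=1/8, d'=-13/4
back: M1=-13/4
M: M0=0, M1=-13/4, M2=0
seg 0: a=1, c=M0/2=0, d=(M1−M0)/(6·3)=-13/72, b=Δ0−h0·(2M0+M1)/6=71/24
seg 1: a=5, c=M1/2=-13/8, d=(M2−M1)/(6·1)=13/24, b=Δ1−h1·(2M1+M2)/6=-23/12
t_q=15/4 → seg 1, τ=3/4; S=5+-23/12·τ+-13/8·τ²+13/24·τ³=1473/512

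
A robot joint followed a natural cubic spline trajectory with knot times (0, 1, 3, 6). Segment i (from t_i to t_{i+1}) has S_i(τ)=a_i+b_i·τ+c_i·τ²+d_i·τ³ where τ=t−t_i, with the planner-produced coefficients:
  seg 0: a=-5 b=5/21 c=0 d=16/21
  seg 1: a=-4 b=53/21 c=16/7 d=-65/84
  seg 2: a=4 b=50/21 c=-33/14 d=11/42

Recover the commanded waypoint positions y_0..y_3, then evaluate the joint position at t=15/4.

y_0=-5 y_1=-4 y_2=4 y_3=-3
S(15/4) = 585/128

y_0 = S_0(0) = a_0 = -5
y_1 = S_1(0) = a_1 = -4
y_2 = S_2(0) = a_2 = 4
y_3 = S_2(3) = -3
t_q=15/4 is in segment 2 (τ=3/4); S_2(τ)=585/128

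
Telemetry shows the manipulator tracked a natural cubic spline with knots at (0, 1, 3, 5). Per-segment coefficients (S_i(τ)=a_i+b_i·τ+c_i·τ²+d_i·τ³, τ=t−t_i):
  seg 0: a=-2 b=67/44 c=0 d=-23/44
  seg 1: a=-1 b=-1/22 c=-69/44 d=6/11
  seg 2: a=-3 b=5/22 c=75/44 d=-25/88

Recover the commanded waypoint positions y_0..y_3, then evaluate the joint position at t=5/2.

y_0 = S_0(0) = a_0 = -2
y_1 = S_1(0) = a_1 = -1
y_2 = S_2(0) = a_2 = -3
y_3 = S_2(2) = 2
t_q=5/2 is in segment 1 (τ=3/2); S_1(τ)=-485/176

y_0=-2 y_1=-1 y_2=-3 y_3=2
S(5/2) = -485/176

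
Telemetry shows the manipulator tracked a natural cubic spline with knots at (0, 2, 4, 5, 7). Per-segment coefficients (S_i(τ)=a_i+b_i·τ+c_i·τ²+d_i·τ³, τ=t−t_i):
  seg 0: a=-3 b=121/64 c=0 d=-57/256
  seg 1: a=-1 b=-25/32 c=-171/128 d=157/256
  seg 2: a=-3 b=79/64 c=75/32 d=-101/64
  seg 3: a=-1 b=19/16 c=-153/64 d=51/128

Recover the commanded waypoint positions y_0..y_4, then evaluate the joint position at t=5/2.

y_0 = S_0(0) = a_0 = -3
y_1 = S_1(0) = a_1 = -1
y_2 = S_2(0) = a_2 = -3
y_3 = S_3(0) = a_3 = -1
y_4 = S_3(2) = -5
t_q=5/2 is in segment 1 (τ=1/2); S_1(τ)=-3375/2048

y_0=-3 y_1=-1 y_2=-3 y_3=-1 y_4=-5
S(5/2) = -3375/2048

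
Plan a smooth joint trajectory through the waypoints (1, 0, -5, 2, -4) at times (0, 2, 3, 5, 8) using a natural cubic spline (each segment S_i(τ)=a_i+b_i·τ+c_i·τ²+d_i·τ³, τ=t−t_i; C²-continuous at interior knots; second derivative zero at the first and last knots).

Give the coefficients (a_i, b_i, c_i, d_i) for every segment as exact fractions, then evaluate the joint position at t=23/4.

Δ: Δ0=-1/2, Δ1=-5, Δ2=7/2, Δ3=-2
row 1: diag=6, rhs=-27; c'=1/6, d'=-9/2
row 2: denom=6−1·1/6=35/6; d'=(51−1·-9/2)/(35/6)=333/35
row 3: denom=10−2·12/35=326/35; d'=(-33−2·333/35)/(326/35)=-1821/326
back: M3=-1821/326
back: M2=333/35−12/35·-1821/326=1863/163
back: M1=-9/2−1/6·1863/163=-1044/163
M: M0=0, M1=-1044/163, M2=1863/163, M3=-1821/326, M4=0
seg 0: a=1, c=M0/2=0, d=(M1−M0)/(6·2)=-87/163, b=Δ0−h0·(2M0+M1)/6=533/326
seg 1: a=0, c=M1/2=-522/163, d=(M2−M1)/(6·1)=969/326, b=Δ1−h1·(2M1+M2)/6=-1555/326
seg 2: a=-5, c=M2/2=1863/326, d=(M3−M2)/(6·2)=-1849/1304, b=Δ2−h2·(2M2+M3)/6=-368/163
seg 3: a=2, c=M3/2=-1821/652, d=(M4−M3)/(6·3)=607/1956, b=Δ3−h3·(2M3+M4)/6=1169/326
t_q=23/4 → seg 3, τ=3/4; S=2+1169/326·τ+-1821/652·τ²+607/1956·τ³=135587/41728

  seg 0: a=1 b=533/326 c=0 d=-87/163
  seg 1: a=0 b=-1555/326 c=-522/163 d=969/326
  seg 2: a=-5 b=-368/163 c=1863/326 d=-1849/1304
  seg 3: a=2 b=1169/326 c=-1821/652 d=607/1956
S(23/4) = 135587/41728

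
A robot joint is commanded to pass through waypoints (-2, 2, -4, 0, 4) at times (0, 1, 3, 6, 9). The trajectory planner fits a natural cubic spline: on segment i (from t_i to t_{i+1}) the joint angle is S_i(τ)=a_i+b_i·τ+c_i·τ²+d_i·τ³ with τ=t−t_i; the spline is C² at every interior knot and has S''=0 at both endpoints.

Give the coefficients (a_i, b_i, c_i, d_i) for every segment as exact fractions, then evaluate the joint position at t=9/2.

Δ: Δ0=4, Δ1=-3, Δ2=4/3, Δ3=4/3
row 1: diag=6, rhs=-42; c'=1/3, d'=-7
row 2: denom=10−2·1/3=28/3; d'=(26−2·-7)/(28/3)=30/7
row 3: denom=12−3·9/28=309/28; d'=(0−3·30/7)/(309/28)=-120/103
back: M3=-120/103
back: M2=30/7−9/28·-120/103=480/103
back: M1=-7−1/3·480/103=-881/103
M: M0=0, M1=-881/103, M2=480/103, M3=-120/103, M4=0
seg 0: a=-2, c=M0/2=0, d=(M1−M0)/(6·1)=-881/618, b=Δ0−h0·(2M0+M1)/6=3353/618
seg 1: a=2, c=M1/2=-881/206, d=(M2−M1)/(6·2)=1361/1236, b=Δ1−h1·(2M1+M2)/6=355/309
seg 2: a=-4, c=M2/2=240/103, d=(M3−M2)/(6·3)=-100/309, b=Δ2−h2·(2M2+M3)/6=-848/309
seg 3: a=0, c=M3/2=-60/103, d=(M4−M3)/(6·3)=20/309, b=Δ3−h3·(2M3+M4)/6=772/309
t_q=9/2 → seg 2, τ=3/2; S=-4+-848/309·τ+240/103·τ²+-100/309·τ³=-817/206

  seg 0: a=-2 b=3353/618 c=0 d=-881/618
  seg 1: a=2 b=355/309 c=-881/206 d=1361/1236
  seg 2: a=-4 b=-848/309 c=240/103 d=-100/309
  seg 3: a=0 b=772/309 c=-60/103 d=20/309
S(9/2) = -817/206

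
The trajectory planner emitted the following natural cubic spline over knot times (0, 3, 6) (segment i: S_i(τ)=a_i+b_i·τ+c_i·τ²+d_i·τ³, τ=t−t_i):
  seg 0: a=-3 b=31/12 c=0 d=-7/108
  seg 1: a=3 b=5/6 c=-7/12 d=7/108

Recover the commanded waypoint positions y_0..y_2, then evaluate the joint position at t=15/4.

y_0=-3 y_1=3 y_2=2
S(15/4) = 851/256

y_0 = S_0(0) = a_0 = -3
y_1 = S_1(0) = a_1 = 3
y_2 = S_1(3) = 2
t_q=15/4 is in segment 1 (τ=3/4); S_1(τ)=851/256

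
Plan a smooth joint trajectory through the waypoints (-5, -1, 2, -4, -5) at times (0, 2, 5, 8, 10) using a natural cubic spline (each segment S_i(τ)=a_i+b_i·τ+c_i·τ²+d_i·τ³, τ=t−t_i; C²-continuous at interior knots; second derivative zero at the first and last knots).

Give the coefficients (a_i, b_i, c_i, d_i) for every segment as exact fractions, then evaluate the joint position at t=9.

  seg 0: a=-5 b=137/68 c=0 d=-1/272
  seg 1: a=-1 b=67/34 c=-3/136 d=-41/408
  seg 2: a=2 b=-7/8 c=-63/68 d=25/136
  seg 3: a=-4 b=-25/17 c=99/136 d=-33/272
S(9) = -1323/272

Δ: Δ0=2, Δ1=1, Δ2=-2, Δ3=-1/2
row 1: diag=10, rhs=-6; c'=3/10, d'=-3/5
row 2: denom=12−3·3/10=111/10; d'=(-18−3·-3/5)/(111/10)=-54/37
row 3: denom=10−3·10/37=340/37; d'=(9−3·-54/37)/(340/37)=99/68
back: M3=99/68
back: M2=-54/37−10/37·99/68=-63/34
back: M1=-3/5−3/10·-63/34=-3/68
M: M0=0, M1=-3/68, M2=-63/34, M3=99/68, M4=0
seg 0: a=-5, c=M0/2=0, d=(M1−M0)/(6·2)=-1/272, b=Δ0−h0·(2M0+M1)/6=137/68
seg 1: a=-1, c=M1/2=-3/136, d=(M2−M1)/(6·3)=-41/408, b=Δ1−h1·(2M1+M2)/6=67/34
seg 2: a=2, c=M2/2=-63/68, d=(M3−M2)/(6·3)=25/136, b=Δ2−h2·(2M2+M3)/6=-7/8
seg 3: a=-4, c=M3/2=99/136, d=(M4−M3)/(6·2)=-33/272, b=Δ3−h3·(2M3+M4)/6=-25/17
t_q=9 → seg 3, τ=1; S=-4+-25/17·τ+99/136·τ²+-33/272·τ³=-1323/272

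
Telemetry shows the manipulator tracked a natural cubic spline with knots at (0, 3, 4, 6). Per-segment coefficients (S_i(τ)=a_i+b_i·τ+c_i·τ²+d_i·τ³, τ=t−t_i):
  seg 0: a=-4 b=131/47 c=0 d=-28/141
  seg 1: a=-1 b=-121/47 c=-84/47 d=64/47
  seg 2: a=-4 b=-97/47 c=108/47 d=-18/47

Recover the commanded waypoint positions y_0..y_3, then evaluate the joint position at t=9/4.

y_0 = S_0(0) = a_0 = -4
y_1 = S_1(0) = a_1 = -1
y_2 = S_2(0) = a_2 = -4
y_3 = S_2(2) = -2
t_q=9/4 is in segment 0 (τ=9/4); S_0(τ)=7/752

y_0=-4 y_1=-1 y_2=-4 y_3=-2
S(9/4) = 7/752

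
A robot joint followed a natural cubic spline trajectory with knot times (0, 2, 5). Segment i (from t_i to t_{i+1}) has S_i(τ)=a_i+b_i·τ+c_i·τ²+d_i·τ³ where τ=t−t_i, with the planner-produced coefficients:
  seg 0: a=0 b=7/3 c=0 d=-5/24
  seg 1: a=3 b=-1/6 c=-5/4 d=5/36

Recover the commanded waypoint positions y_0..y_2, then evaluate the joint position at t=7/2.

y_0=0 y_1=3 y_2=-5
S(7/2) = 13/32

y_0 = S_0(0) = a_0 = 0
y_1 = S_1(0) = a_1 = 3
y_2 = S_1(3) = -5
t_q=7/2 is in segment 1 (τ=3/2); S_1(τ)=13/32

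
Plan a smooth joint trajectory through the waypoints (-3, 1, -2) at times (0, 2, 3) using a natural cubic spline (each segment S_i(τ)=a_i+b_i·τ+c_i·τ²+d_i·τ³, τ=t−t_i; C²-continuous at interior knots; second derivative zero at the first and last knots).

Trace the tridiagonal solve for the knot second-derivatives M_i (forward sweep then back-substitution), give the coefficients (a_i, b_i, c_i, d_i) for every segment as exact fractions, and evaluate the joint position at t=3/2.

Δ: Δ0=2, Δ1=-3
row 1: diag=6, rhs=-30; c'=1/6, d'=-5
back: M1=-5
M: M0=0, M1=-5, M2=0
seg 0: a=-3, c=M0/2=0, d=(M1−M0)/(6·2)=-5/12, b=Δ0−h0·(2M0+M1)/6=11/3
seg 1: a=1, c=M1/2=-5/2, d=(M2−M1)/(6·1)=5/6, b=Δ1−h1·(2M1+M2)/6=-4/3
t_q=3/2 → seg 0, τ=3/2; S=-3+11/3·τ+0·τ²+-5/12·τ³=35/32

  seg 0: a=-3 b=11/3 c=0 d=-5/12
  seg 1: a=1 b=-4/3 c=-5/2 d=5/6
S(3/2) = 35/32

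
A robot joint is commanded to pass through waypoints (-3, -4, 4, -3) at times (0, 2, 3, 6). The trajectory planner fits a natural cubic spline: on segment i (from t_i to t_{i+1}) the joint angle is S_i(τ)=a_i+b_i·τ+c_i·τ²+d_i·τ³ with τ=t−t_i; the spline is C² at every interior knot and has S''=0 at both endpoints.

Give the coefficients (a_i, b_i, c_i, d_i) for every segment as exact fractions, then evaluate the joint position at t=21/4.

  seg 0: a=-3 b=-23/6 c=0 d=5/6
  seg 1: a=-4 b=37/6 c=5 d=-19/6
  seg 2: a=4 b=20/3 c=-9/2 d=1/2
S(21/4) = 245/128

Δ: Δ0=-1/2, Δ1=8, Δ2=-7/3
row 1: diag=6, rhs=51; c'=1/6, d'=17/2
row 2: denom=8−1·1/6=47/6; d'=(-62−1·17/2)/(47/6)=-9
back: M2=-9
back: M1=17/2−1/6·-9=10
M: M0=0, M1=10, M2=-9, M3=0
seg 0: a=-3, c=M0/2=0, d=(M1−M0)/(6·2)=5/6, b=Δ0−h0·(2M0+M1)/6=-23/6
seg 1: a=-4, c=M1/2=5, d=(M2−M1)/(6·1)=-19/6, b=Δ1−h1·(2M1+M2)/6=37/6
seg 2: a=4, c=M2/2=-9/2, d=(M3−M2)/(6·3)=1/2, b=Δ2−h2·(2M2+M3)/6=20/3
t_q=21/4 → seg 2, τ=9/4; S=4+20/3·τ+-9/2·τ²+1/2·τ³=245/128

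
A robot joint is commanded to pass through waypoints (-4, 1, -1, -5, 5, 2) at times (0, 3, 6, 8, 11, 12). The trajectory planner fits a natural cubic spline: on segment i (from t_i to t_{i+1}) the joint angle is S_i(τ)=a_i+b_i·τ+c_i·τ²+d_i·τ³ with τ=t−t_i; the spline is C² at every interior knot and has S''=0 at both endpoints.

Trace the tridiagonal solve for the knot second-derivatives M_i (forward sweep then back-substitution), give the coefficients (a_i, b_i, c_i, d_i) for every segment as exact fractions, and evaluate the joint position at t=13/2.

Δ: Δ0=5/3, Δ1=-2/3, Δ2=-2, Δ3=10/3, Δ4=-3
row 1: diag=12, rhs=-14; c'=1/4, d'=-7/6
row 2: denom=10−3·1/4=37/4; d'=(-8−3·-7/6)/(37/4)=-18/37
row 3: denom=10−2·8/37=354/37; d'=(32−2·-18/37)/(354/37)=610/177
row 4: denom=8−3·37/118=833/118; d'=(-38−3·610/177)/(833/118)=-5704/833
back: M4=-5704/833
back: M3=610/177−37/118·-5704/833=13978/2499
back: M2=-18/37−8/37·13978/2499=-4238/2499
back: M1=-7/6−1/4·-4238/2499=-1856/2499
M: M0=0, M1=-1856/2499, M2=-4238/2499, M3=13978/2499, M4=-5704/833, M5=0
seg 0: a=-4, c=M0/2=0, d=(M1−M0)/(6·3)=-928/22491, b=Δ0−h0·(2M0+M1)/6=5093/2499
seg 1: a=1, c=M1/2=-928/2499, d=(M2−M1)/(6·3)=-397/7497, b=Δ1−h1·(2M1+M2)/6=2309/2499
seg 2: a=-1, c=M2/2=-2119/2499, d=(M3−M2)/(6·2)=506/833, b=Δ2−h2·(2M2+M3)/6=-976/357
seg 3: a=-5, c=M3/2=6989/2499, d=(M4−M3)/(6·3)=-15545/22491, b=Δ3−h3·(2M3+M4)/6=2908/2499
seg 4: a=5, c=M4/2=-2852/833, d=(M5−M4)/(6·1)=2852/2499, b=Δ4−h4·(2M4+M5)/6=-1793/2499
t_q=13/2 → seg 2, τ=1/2; S=-1+-976/357·τ+-2119/2499·τ²+506/833·τ³=-2085/833

  seg 0: a=-4 b=5093/2499 c=0 d=-928/22491
  seg 1: a=1 b=2309/2499 c=-928/2499 d=-397/7497
  seg 2: a=-1 b=-976/357 c=-2119/2499 d=506/833
  seg 3: a=-5 b=2908/2499 c=6989/2499 d=-15545/22491
  seg 4: a=5 b=-1793/2499 c=-2852/833 d=2852/2499
S(13/2) = -2085/833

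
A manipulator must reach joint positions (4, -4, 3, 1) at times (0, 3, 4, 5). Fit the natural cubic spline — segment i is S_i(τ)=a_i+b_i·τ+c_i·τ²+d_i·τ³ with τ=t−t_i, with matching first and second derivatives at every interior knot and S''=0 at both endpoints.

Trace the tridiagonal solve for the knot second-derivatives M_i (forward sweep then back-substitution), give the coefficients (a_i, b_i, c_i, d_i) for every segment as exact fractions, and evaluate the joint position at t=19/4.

Δ: Δ0=-8/3, Δ1=7, Δ2=-2
row 1: diag=8, rhs=58; c'=1/8, d'=29/4
row 2: denom=4−1·1/8=31/8; d'=(-54−1·29/4)/(31/8)=-490/31
back: M2=-490/31
back: M1=29/4−1/8·-490/31=286/31
M: M0=0, M1=286/31, M2=-490/31, M3=0
seg 0: a=4, c=M0/2=0, d=(M1−M0)/(6·3)=143/279, b=Δ0−h0·(2M0+M1)/6=-677/93
seg 1: a=-4, c=M1/2=143/31, d=(M2−M1)/(6·1)=-388/93, b=Δ1−h1·(2M1+M2)/6=610/93
seg 2: a=3, c=M2/2=-245/31, d=(M3−M2)/(6·1)=245/93, b=Δ2−h2·(2M2+M3)/6=304/93
t_q=19/4 → seg 2, τ=3/4; S=3+304/93·τ+-245/31·τ²+245/93·τ³=4201/1984

  seg 0: a=4 b=-677/93 c=0 d=143/279
  seg 1: a=-4 b=610/93 c=143/31 d=-388/93
  seg 2: a=3 b=304/93 c=-245/31 d=245/93
S(19/4) = 4201/1984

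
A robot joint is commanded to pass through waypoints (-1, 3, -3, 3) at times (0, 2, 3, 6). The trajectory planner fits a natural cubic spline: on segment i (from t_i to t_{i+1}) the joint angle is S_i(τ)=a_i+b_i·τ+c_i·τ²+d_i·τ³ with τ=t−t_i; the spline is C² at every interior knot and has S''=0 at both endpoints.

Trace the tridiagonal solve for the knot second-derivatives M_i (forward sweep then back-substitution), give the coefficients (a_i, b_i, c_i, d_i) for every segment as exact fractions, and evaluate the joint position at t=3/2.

  seg 0: a=-1 b=238/47 c=0 d=-36/47
  seg 1: a=3 b=-194/47 c=-216/47 d=128/47
  seg 2: a=-3 b=-242/47 c=168/47 d=-56/141
S(3/2) = 377/94

Δ: Δ0=2, Δ1=-6, Δ2=2
row 1: diag=6, rhs=-48; c'=1/6, d'=-8
row 2: denom=8−1·1/6=47/6; d'=(48−1·-8)/(47/6)=336/47
back: M2=336/47
back: M1=-8−1/6·336/47=-432/47
M: M0=0, M1=-432/47, M2=336/47, M3=0
seg 0: a=-1, c=M0/2=0, d=(M1−M0)/(6·2)=-36/47, b=Δ0−h0·(2M0+M1)/6=238/47
seg 1: a=3, c=M1/2=-216/47, d=(M2−M1)/(6·1)=128/47, b=Δ1−h1·(2M1+M2)/6=-194/47
seg 2: a=-3, c=M2/2=168/47, d=(M3−M2)/(6·3)=-56/141, b=Δ2−h2·(2M2+M3)/6=-242/47
t_q=3/2 → seg 0, τ=3/2; S=-1+238/47·τ+0·τ²+-36/47·τ³=377/94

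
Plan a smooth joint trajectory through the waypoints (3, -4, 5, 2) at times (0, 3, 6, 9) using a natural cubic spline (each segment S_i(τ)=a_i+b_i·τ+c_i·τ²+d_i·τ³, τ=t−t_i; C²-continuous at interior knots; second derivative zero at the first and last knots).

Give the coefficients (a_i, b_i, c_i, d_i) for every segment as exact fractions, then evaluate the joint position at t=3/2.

  seg 0: a=3 b=-181/45 c=0 d=76/405
  seg 1: a=-4 b=47/45 c=76/45 d=-28/81
  seg 2: a=5 b=83/45 c=-64/45 d=64/405
S(3/2) = -12/5

Δ: Δ0=-7/3, Δ1=3, Δ2=-1
row 1: diag=12, rhs=32; c'=1/4, d'=8/3
row 2: denom=12−3·1/4=45/4; d'=(-24−3·8/3)/(45/4)=-128/45
back: M2=-128/45
back: M1=8/3−1/4·-128/45=152/45
M: M0=0, M1=152/45, M2=-128/45, M3=0
seg 0: a=3, c=M0/2=0, d=(M1−M0)/(6·3)=76/405, b=Δ0−h0·(2M0+M1)/6=-181/45
seg 1: a=-4, c=M1/2=76/45, d=(M2−M1)/(6·3)=-28/81, b=Δ1−h1·(2M1+M2)/6=47/45
seg 2: a=5, c=M2/2=-64/45, d=(M3−M2)/(6·3)=64/405, b=Δ2−h2·(2M2+M3)/6=83/45
t_q=3/2 → seg 0, τ=3/2; S=3+-181/45·τ+0·τ²+76/405·τ³=-12/5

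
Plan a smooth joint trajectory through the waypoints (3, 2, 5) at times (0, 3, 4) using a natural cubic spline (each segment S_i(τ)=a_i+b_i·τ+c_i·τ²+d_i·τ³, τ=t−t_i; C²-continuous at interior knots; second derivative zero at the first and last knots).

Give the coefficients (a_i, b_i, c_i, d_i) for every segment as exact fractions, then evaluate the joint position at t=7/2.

  seg 0: a=3 b=-19/12 c=0 d=5/36
  seg 1: a=2 b=13/6 c=5/4 d=-5/12
S(7/2) = 107/32

Δ: Δ0=-1/3, Δ1=3
row 1: diag=8, rhs=20; c'=1/8, d'=5/2
back: M1=5/2
M: M0=0, M1=5/2, M2=0
seg 0: a=3, c=M0/2=0, d=(M1−M0)/(6·3)=5/36, b=Δ0−h0·(2M0+M1)/6=-19/12
seg 1: a=2, c=M1/2=5/4, d=(M2−M1)/(6·1)=-5/12, b=Δ1−h1·(2M1+M2)/6=13/6
t_q=7/2 → seg 1, τ=1/2; S=2+13/6·τ+5/4·τ²+-5/12·τ³=107/32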